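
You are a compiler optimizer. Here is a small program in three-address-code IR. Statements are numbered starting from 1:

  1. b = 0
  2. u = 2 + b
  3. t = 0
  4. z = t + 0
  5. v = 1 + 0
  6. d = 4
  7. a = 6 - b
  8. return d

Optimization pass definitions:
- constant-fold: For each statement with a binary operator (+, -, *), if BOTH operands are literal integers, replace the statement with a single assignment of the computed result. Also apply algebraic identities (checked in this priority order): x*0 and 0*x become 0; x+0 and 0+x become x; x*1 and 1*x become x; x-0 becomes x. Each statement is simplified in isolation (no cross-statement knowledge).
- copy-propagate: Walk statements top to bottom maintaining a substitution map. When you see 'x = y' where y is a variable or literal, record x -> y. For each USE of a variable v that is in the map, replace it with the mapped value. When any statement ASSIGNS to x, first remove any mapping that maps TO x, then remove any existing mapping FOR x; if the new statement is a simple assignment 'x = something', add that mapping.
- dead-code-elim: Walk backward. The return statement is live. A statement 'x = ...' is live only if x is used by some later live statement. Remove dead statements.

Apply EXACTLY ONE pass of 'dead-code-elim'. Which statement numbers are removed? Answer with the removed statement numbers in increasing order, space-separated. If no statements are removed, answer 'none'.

Backward liveness scan:
Stmt 1 'b = 0': DEAD (b not in live set [])
Stmt 2 'u = 2 + b': DEAD (u not in live set [])
Stmt 3 't = 0': DEAD (t not in live set [])
Stmt 4 'z = t + 0': DEAD (z not in live set [])
Stmt 5 'v = 1 + 0': DEAD (v not in live set [])
Stmt 6 'd = 4': KEEP (d is live); live-in = []
Stmt 7 'a = 6 - b': DEAD (a not in live set ['d'])
Stmt 8 'return d': KEEP (return); live-in = ['d']
Removed statement numbers: [1, 2, 3, 4, 5, 7]
Surviving IR:
  d = 4
  return d

Answer: 1 2 3 4 5 7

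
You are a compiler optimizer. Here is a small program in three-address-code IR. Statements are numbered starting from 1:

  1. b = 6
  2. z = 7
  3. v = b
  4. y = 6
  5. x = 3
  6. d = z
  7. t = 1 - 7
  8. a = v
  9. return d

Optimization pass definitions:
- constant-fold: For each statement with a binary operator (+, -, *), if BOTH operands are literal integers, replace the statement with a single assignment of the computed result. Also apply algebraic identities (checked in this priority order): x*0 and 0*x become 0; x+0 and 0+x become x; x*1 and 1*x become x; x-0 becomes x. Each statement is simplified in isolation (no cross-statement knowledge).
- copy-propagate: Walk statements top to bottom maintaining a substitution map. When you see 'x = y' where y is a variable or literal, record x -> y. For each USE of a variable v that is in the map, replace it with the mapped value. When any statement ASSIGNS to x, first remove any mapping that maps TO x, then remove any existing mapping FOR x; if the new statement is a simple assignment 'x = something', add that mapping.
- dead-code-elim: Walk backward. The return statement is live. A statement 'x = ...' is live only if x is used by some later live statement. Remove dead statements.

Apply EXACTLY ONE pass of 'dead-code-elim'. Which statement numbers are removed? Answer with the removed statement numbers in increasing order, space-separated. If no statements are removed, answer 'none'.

Answer: 1 3 4 5 7 8

Derivation:
Backward liveness scan:
Stmt 1 'b = 6': DEAD (b not in live set [])
Stmt 2 'z = 7': KEEP (z is live); live-in = []
Stmt 3 'v = b': DEAD (v not in live set ['z'])
Stmt 4 'y = 6': DEAD (y not in live set ['z'])
Stmt 5 'x = 3': DEAD (x not in live set ['z'])
Stmt 6 'd = z': KEEP (d is live); live-in = ['z']
Stmt 7 't = 1 - 7': DEAD (t not in live set ['d'])
Stmt 8 'a = v': DEAD (a not in live set ['d'])
Stmt 9 'return d': KEEP (return); live-in = ['d']
Removed statement numbers: [1, 3, 4, 5, 7, 8]
Surviving IR:
  z = 7
  d = z
  return d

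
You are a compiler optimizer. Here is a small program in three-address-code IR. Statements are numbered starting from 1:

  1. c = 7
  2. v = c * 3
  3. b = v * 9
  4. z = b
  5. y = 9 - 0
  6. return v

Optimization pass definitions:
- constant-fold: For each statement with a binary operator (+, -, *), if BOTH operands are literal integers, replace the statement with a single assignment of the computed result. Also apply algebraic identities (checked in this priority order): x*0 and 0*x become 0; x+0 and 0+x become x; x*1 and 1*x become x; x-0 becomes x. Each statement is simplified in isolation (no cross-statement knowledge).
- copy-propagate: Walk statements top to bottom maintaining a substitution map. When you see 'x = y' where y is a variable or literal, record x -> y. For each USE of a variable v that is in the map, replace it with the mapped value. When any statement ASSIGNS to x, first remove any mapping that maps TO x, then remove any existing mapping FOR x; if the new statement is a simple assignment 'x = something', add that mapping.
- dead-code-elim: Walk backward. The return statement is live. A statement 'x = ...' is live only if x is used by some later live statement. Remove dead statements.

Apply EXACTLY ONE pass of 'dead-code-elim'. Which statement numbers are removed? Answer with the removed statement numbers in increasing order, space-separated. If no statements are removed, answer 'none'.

Backward liveness scan:
Stmt 1 'c = 7': KEEP (c is live); live-in = []
Stmt 2 'v = c * 3': KEEP (v is live); live-in = ['c']
Stmt 3 'b = v * 9': DEAD (b not in live set ['v'])
Stmt 4 'z = b': DEAD (z not in live set ['v'])
Stmt 5 'y = 9 - 0': DEAD (y not in live set ['v'])
Stmt 6 'return v': KEEP (return); live-in = ['v']
Removed statement numbers: [3, 4, 5]
Surviving IR:
  c = 7
  v = c * 3
  return v

Answer: 3 4 5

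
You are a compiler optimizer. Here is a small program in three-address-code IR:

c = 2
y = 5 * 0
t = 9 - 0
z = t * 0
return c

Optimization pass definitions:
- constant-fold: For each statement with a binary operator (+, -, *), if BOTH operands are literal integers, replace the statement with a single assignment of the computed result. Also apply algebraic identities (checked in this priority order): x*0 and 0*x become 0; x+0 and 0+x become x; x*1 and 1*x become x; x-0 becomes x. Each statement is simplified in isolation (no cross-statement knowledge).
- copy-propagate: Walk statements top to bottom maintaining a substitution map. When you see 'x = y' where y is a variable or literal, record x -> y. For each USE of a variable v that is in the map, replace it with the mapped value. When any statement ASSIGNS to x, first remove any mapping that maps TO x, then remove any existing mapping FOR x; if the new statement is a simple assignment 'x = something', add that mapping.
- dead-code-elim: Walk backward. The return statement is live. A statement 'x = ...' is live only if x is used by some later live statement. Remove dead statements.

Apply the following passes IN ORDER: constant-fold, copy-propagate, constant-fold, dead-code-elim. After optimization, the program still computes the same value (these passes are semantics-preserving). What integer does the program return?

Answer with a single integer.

Initial IR:
  c = 2
  y = 5 * 0
  t = 9 - 0
  z = t * 0
  return c
After constant-fold (5 stmts):
  c = 2
  y = 0
  t = 9
  z = 0
  return c
After copy-propagate (5 stmts):
  c = 2
  y = 0
  t = 9
  z = 0
  return 2
After constant-fold (5 stmts):
  c = 2
  y = 0
  t = 9
  z = 0
  return 2
After dead-code-elim (1 stmts):
  return 2
Evaluate:
  c = 2  =>  c = 2
  y = 5 * 0  =>  y = 0
  t = 9 - 0  =>  t = 9
  z = t * 0  =>  z = 0
  return c = 2

Answer: 2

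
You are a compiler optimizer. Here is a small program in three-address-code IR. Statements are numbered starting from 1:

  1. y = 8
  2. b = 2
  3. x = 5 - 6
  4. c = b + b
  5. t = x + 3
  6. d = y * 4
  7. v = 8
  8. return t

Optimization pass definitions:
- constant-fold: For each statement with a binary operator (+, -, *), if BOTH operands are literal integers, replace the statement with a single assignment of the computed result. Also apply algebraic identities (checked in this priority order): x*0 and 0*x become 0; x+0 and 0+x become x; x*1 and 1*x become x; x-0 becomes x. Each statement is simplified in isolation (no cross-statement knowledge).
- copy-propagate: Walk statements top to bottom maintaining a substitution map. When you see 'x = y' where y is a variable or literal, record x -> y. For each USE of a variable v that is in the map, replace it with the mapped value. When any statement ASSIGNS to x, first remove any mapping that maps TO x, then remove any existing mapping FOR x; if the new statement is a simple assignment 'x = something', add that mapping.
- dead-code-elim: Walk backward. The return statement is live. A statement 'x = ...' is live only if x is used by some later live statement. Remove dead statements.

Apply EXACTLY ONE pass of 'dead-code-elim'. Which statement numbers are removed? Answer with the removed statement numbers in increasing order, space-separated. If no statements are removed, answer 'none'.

Answer: 1 2 4 6 7

Derivation:
Backward liveness scan:
Stmt 1 'y = 8': DEAD (y not in live set [])
Stmt 2 'b = 2': DEAD (b not in live set [])
Stmt 3 'x = 5 - 6': KEEP (x is live); live-in = []
Stmt 4 'c = b + b': DEAD (c not in live set ['x'])
Stmt 5 't = x + 3': KEEP (t is live); live-in = ['x']
Stmt 6 'd = y * 4': DEAD (d not in live set ['t'])
Stmt 7 'v = 8': DEAD (v not in live set ['t'])
Stmt 8 'return t': KEEP (return); live-in = ['t']
Removed statement numbers: [1, 2, 4, 6, 7]
Surviving IR:
  x = 5 - 6
  t = x + 3
  return t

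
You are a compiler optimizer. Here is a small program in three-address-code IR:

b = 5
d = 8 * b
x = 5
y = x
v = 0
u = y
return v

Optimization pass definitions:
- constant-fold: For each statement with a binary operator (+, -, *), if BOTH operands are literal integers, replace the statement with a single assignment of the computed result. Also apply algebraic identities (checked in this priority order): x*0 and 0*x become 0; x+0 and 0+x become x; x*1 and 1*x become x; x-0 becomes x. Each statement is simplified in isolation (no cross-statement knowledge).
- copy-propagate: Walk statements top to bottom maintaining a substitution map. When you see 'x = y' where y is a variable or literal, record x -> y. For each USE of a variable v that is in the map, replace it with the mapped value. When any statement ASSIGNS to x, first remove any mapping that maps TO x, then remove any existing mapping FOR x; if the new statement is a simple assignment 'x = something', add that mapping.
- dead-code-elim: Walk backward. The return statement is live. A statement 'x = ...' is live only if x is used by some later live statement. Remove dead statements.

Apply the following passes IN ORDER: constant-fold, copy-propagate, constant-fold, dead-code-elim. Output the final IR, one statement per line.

Initial IR:
  b = 5
  d = 8 * b
  x = 5
  y = x
  v = 0
  u = y
  return v
After constant-fold (7 stmts):
  b = 5
  d = 8 * b
  x = 5
  y = x
  v = 0
  u = y
  return v
After copy-propagate (7 stmts):
  b = 5
  d = 8 * 5
  x = 5
  y = 5
  v = 0
  u = 5
  return 0
After constant-fold (7 stmts):
  b = 5
  d = 40
  x = 5
  y = 5
  v = 0
  u = 5
  return 0
After dead-code-elim (1 stmts):
  return 0

Answer: return 0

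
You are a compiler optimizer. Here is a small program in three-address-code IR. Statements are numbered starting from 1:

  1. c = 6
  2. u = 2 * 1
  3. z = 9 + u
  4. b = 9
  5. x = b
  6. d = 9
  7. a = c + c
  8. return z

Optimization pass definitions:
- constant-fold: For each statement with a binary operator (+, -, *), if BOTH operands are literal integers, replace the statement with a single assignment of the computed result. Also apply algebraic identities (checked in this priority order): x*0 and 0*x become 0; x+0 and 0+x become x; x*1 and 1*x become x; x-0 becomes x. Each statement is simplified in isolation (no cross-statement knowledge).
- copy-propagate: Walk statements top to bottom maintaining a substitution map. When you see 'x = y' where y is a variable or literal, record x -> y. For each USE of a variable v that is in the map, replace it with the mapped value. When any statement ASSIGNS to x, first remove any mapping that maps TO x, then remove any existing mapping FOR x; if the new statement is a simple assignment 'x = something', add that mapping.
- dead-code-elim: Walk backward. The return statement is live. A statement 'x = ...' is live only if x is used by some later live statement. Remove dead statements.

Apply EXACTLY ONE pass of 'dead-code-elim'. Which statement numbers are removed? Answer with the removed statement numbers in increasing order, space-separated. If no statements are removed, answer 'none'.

Backward liveness scan:
Stmt 1 'c = 6': DEAD (c not in live set [])
Stmt 2 'u = 2 * 1': KEEP (u is live); live-in = []
Stmt 3 'z = 9 + u': KEEP (z is live); live-in = ['u']
Stmt 4 'b = 9': DEAD (b not in live set ['z'])
Stmt 5 'x = b': DEAD (x not in live set ['z'])
Stmt 6 'd = 9': DEAD (d not in live set ['z'])
Stmt 7 'a = c + c': DEAD (a not in live set ['z'])
Stmt 8 'return z': KEEP (return); live-in = ['z']
Removed statement numbers: [1, 4, 5, 6, 7]
Surviving IR:
  u = 2 * 1
  z = 9 + u
  return z

Answer: 1 4 5 6 7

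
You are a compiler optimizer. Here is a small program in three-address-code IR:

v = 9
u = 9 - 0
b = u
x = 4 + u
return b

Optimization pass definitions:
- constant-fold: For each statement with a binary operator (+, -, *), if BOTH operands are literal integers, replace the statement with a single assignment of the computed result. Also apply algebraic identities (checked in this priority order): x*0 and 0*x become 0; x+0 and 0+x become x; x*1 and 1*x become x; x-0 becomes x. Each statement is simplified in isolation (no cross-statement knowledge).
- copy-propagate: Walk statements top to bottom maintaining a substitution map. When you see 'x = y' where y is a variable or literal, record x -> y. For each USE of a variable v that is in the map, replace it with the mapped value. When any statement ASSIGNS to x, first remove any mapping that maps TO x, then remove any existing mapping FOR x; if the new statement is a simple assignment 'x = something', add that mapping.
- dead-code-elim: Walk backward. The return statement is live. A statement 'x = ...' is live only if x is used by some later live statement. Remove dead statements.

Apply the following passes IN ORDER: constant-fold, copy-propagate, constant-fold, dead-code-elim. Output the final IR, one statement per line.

Initial IR:
  v = 9
  u = 9 - 0
  b = u
  x = 4 + u
  return b
After constant-fold (5 stmts):
  v = 9
  u = 9
  b = u
  x = 4 + u
  return b
After copy-propagate (5 stmts):
  v = 9
  u = 9
  b = 9
  x = 4 + 9
  return 9
After constant-fold (5 stmts):
  v = 9
  u = 9
  b = 9
  x = 13
  return 9
After dead-code-elim (1 stmts):
  return 9

Answer: return 9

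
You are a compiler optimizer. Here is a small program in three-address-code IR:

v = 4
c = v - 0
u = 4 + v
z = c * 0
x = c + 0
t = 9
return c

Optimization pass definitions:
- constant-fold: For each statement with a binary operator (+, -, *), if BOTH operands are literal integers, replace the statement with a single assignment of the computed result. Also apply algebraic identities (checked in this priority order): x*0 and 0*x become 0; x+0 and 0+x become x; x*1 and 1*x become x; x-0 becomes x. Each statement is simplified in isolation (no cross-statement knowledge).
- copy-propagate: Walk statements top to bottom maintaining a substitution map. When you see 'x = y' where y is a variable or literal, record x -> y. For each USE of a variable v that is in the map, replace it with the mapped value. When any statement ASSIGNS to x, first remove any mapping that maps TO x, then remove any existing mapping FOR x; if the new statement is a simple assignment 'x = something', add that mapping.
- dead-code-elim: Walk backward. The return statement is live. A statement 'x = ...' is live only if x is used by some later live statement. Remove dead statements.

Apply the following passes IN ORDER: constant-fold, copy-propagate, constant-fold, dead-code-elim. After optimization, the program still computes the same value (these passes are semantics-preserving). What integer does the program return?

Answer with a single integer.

Answer: 4

Derivation:
Initial IR:
  v = 4
  c = v - 0
  u = 4 + v
  z = c * 0
  x = c + 0
  t = 9
  return c
After constant-fold (7 stmts):
  v = 4
  c = v
  u = 4 + v
  z = 0
  x = c
  t = 9
  return c
After copy-propagate (7 stmts):
  v = 4
  c = 4
  u = 4 + 4
  z = 0
  x = 4
  t = 9
  return 4
After constant-fold (7 stmts):
  v = 4
  c = 4
  u = 8
  z = 0
  x = 4
  t = 9
  return 4
After dead-code-elim (1 stmts):
  return 4
Evaluate:
  v = 4  =>  v = 4
  c = v - 0  =>  c = 4
  u = 4 + v  =>  u = 8
  z = c * 0  =>  z = 0
  x = c + 0  =>  x = 4
  t = 9  =>  t = 9
  return c = 4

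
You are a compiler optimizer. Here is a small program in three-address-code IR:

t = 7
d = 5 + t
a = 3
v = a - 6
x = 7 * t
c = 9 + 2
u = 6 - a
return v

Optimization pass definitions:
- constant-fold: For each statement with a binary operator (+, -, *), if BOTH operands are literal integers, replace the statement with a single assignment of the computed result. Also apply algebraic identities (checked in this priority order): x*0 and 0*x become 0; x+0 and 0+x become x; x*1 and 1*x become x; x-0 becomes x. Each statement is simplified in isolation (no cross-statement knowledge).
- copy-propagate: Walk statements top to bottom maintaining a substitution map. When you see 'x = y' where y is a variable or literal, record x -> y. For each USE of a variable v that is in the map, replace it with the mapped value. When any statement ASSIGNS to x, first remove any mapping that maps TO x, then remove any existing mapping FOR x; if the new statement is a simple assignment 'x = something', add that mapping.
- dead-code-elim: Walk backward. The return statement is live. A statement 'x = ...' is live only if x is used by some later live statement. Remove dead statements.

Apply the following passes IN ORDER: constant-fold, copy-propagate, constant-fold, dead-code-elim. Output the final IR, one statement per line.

Answer: v = -3
return v

Derivation:
Initial IR:
  t = 7
  d = 5 + t
  a = 3
  v = a - 6
  x = 7 * t
  c = 9 + 2
  u = 6 - a
  return v
After constant-fold (8 stmts):
  t = 7
  d = 5 + t
  a = 3
  v = a - 6
  x = 7 * t
  c = 11
  u = 6 - a
  return v
After copy-propagate (8 stmts):
  t = 7
  d = 5 + 7
  a = 3
  v = 3 - 6
  x = 7 * 7
  c = 11
  u = 6 - 3
  return v
After constant-fold (8 stmts):
  t = 7
  d = 12
  a = 3
  v = -3
  x = 49
  c = 11
  u = 3
  return v
After dead-code-elim (2 stmts):
  v = -3
  return v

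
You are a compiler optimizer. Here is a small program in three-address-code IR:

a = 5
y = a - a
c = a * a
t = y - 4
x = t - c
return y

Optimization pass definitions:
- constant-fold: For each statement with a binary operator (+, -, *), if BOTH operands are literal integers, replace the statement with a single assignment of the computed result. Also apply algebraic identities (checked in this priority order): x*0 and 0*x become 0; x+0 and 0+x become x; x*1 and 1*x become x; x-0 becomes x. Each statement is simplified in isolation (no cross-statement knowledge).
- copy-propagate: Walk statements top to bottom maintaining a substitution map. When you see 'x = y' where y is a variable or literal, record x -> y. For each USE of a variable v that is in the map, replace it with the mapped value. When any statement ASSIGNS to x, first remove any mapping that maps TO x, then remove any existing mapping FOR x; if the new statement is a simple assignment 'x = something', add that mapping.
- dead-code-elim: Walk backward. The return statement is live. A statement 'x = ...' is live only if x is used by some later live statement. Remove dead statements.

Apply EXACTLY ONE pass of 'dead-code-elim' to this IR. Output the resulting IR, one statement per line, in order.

Applying dead-code-elim statement-by-statement:
  [6] return y  -> KEEP (return); live=['y']
  [5] x = t - c  -> DEAD (x not live)
  [4] t = y - 4  -> DEAD (t not live)
  [3] c = a * a  -> DEAD (c not live)
  [2] y = a - a  -> KEEP; live=['a']
  [1] a = 5  -> KEEP; live=[]
Result (3 stmts):
  a = 5
  y = a - a
  return y

Answer: a = 5
y = a - a
return y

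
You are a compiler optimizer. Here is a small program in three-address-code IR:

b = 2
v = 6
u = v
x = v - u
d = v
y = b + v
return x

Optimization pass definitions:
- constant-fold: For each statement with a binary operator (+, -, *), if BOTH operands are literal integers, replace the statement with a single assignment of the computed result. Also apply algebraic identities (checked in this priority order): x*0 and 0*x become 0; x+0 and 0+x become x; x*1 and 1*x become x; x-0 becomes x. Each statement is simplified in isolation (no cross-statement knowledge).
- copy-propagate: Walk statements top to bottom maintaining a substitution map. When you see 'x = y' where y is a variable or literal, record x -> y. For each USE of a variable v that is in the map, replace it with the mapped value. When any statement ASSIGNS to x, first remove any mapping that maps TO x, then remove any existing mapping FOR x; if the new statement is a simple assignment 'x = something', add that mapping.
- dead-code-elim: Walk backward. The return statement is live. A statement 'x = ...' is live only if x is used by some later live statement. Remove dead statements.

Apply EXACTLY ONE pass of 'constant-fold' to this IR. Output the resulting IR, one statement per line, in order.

Answer: b = 2
v = 6
u = v
x = v - u
d = v
y = b + v
return x

Derivation:
Applying constant-fold statement-by-statement:
  [1] b = 2  (unchanged)
  [2] v = 6  (unchanged)
  [3] u = v  (unchanged)
  [4] x = v - u  (unchanged)
  [5] d = v  (unchanged)
  [6] y = b + v  (unchanged)
  [7] return x  (unchanged)
Result (7 stmts):
  b = 2
  v = 6
  u = v
  x = v - u
  d = v
  y = b + v
  return x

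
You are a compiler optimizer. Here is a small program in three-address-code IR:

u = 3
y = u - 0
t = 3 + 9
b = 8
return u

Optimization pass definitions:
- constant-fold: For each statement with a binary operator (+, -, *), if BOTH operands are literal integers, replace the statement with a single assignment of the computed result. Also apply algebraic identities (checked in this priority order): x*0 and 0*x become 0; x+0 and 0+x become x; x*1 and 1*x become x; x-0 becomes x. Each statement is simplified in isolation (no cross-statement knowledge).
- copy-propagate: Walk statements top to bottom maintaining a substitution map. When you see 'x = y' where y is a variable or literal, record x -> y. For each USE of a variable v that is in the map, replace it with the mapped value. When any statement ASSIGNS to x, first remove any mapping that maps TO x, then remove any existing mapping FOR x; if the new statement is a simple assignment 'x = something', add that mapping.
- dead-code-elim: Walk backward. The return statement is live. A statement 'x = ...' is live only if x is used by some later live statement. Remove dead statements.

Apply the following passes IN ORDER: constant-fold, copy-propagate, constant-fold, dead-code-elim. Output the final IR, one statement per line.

Initial IR:
  u = 3
  y = u - 0
  t = 3 + 9
  b = 8
  return u
After constant-fold (5 stmts):
  u = 3
  y = u
  t = 12
  b = 8
  return u
After copy-propagate (5 stmts):
  u = 3
  y = 3
  t = 12
  b = 8
  return 3
After constant-fold (5 stmts):
  u = 3
  y = 3
  t = 12
  b = 8
  return 3
After dead-code-elim (1 stmts):
  return 3

Answer: return 3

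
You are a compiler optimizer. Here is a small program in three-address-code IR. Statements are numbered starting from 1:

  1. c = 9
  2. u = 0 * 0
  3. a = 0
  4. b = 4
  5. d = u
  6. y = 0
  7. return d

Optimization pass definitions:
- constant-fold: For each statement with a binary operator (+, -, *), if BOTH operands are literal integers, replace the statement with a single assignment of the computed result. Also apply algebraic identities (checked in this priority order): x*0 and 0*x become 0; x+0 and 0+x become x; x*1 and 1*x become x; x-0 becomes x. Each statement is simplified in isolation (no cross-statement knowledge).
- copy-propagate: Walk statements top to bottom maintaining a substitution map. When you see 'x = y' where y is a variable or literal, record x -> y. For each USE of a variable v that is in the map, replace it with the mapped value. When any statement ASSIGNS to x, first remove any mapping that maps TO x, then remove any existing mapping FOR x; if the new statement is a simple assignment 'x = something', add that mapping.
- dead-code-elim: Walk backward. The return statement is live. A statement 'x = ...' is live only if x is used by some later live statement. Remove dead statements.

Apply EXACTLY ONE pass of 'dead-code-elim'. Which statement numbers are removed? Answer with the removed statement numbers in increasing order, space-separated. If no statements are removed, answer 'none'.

Backward liveness scan:
Stmt 1 'c = 9': DEAD (c not in live set [])
Stmt 2 'u = 0 * 0': KEEP (u is live); live-in = []
Stmt 3 'a = 0': DEAD (a not in live set ['u'])
Stmt 4 'b = 4': DEAD (b not in live set ['u'])
Stmt 5 'd = u': KEEP (d is live); live-in = ['u']
Stmt 6 'y = 0': DEAD (y not in live set ['d'])
Stmt 7 'return d': KEEP (return); live-in = ['d']
Removed statement numbers: [1, 3, 4, 6]
Surviving IR:
  u = 0 * 0
  d = u
  return d

Answer: 1 3 4 6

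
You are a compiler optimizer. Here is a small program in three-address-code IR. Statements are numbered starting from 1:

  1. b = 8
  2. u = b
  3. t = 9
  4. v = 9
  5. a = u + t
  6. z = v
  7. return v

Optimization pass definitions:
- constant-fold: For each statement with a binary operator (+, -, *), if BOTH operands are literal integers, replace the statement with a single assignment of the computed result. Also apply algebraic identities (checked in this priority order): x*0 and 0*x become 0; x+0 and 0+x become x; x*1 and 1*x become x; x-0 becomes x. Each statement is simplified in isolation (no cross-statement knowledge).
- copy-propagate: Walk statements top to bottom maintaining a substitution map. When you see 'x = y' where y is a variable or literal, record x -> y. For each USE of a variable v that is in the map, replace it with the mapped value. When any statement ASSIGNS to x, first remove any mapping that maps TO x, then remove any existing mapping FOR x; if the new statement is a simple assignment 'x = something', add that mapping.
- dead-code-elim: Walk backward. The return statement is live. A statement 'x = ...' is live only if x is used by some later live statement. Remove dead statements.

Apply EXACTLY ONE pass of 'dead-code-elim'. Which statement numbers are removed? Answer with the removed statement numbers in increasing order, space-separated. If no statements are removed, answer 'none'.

Answer: 1 2 3 5 6

Derivation:
Backward liveness scan:
Stmt 1 'b = 8': DEAD (b not in live set [])
Stmt 2 'u = b': DEAD (u not in live set [])
Stmt 3 't = 9': DEAD (t not in live set [])
Stmt 4 'v = 9': KEEP (v is live); live-in = []
Stmt 5 'a = u + t': DEAD (a not in live set ['v'])
Stmt 6 'z = v': DEAD (z not in live set ['v'])
Stmt 7 'return v': KEEP (return); live-in = ['v']
Removed statement numbers: [1, 2, 3, 5, 6]
Surviving IR:
  v = 9
  return v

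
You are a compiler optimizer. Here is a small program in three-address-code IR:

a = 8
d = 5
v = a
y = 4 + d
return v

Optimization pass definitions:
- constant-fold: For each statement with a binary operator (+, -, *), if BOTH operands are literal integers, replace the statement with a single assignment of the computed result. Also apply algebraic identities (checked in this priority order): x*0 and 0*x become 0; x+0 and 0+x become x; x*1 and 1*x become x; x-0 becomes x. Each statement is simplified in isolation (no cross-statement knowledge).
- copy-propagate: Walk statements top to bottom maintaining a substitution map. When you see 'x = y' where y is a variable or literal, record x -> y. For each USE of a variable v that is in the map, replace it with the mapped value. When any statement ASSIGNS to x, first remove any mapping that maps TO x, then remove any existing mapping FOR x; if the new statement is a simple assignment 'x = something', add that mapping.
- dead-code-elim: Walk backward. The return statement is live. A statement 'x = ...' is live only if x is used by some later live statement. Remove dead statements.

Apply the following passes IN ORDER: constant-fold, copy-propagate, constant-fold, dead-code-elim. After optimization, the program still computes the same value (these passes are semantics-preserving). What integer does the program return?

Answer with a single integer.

Answer: 8

Derivation:
Initial IR:
  a = 8
  d = 5
  v = a
  y = 4 + d
  return v
After constant-fold (5 stmts):
  a = 8
  d = 5
  v = a
  y = 4 + d
  return v
After copy-propagate (5 stmts):
  a = 8
  d = 5
  v = 8
  y = 4 + 5
  return 8
After constant-fold (5 stmts):
  a = 8
  d = 5
  v = 8
  y = 9
  return 8
After dead-code-elim (1 stmts):
  return 8
Evaluate:
  a = 8  =>  a = 8
  d = 5  =>  d = 5
  v = a  =>  v = 8
  y = 4 + d  =>  y = 9
  return v = 8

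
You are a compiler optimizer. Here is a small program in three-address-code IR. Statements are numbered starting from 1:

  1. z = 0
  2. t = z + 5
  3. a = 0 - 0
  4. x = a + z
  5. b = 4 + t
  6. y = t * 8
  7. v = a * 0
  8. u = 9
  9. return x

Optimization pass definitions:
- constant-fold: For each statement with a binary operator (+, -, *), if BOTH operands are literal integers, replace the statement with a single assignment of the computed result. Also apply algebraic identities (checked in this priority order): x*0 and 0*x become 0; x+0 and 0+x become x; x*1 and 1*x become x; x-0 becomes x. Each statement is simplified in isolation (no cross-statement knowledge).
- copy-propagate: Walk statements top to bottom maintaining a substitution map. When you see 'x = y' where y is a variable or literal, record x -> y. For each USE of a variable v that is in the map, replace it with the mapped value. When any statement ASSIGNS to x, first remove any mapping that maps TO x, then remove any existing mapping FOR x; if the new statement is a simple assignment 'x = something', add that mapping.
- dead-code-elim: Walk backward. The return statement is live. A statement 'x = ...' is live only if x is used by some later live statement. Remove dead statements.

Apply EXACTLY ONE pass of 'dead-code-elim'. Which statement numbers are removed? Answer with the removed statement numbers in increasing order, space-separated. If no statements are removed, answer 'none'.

Backward liveness scan:
Stmt 1 'z = 0': KEEP (z is live); live-in = []
Stmt 2 't = z + 5': DEAD (t not in live set ['z'])
Stmt 3 'a = 0 - 0': KEEP (a is live); live-in = ['z']
Stmt 4 'x = a + z': KEEP (x is live); live-in = ['a', 'z']
Stmt 5 'b = 4 + t': DEAD (b not in live set ['x'])
Stmt 6 'y = t * 8': DEAD (y not in live set ['x'])
Stmt 7 'v = a * 0': DEAD (v not in live set ['x'])
Stmt 8 'u = 9': DEAD (u not in live set ['x'])
Stmt 9 'return x': KEEP (return); live-in = ['x']
Removed statement numbers: [2, 5, 6, 7, 8]
Surviving IR:
  z = 0
  a = 0 - 0
  x = a + z
  return x

Answer: 2 5 6 7 8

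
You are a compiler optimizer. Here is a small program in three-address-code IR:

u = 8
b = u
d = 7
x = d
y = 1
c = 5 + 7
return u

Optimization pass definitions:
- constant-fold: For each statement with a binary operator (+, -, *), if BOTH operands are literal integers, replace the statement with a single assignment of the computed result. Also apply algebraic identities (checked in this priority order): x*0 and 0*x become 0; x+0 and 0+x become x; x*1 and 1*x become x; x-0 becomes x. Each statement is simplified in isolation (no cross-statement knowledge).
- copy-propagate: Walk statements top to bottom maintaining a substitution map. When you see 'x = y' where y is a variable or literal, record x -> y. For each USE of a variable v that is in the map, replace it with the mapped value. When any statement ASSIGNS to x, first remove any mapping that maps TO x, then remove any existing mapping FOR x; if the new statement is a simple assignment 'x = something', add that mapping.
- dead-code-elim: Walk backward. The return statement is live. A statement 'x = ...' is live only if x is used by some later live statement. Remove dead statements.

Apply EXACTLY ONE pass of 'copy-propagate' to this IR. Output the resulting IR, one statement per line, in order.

Applying copy-propagate statement-by-statement:
  [1] u = 8  (unchanged)
  [2] b = u  -> b = 8
  [3] d = 7  (unchanged)
  [4] x = d  -> x = 7
  [5] y = 1  (unchanged)
  [6] c = 5 + 7  (unchanged)
  [7] return u  -> return 8
Result (7 stmts):
  u = 8
  b = 8
  d = 7
  x = 7
  y = 1
  c = 5 + 7
  return 8

Answer: u = 8
b = 8
d = 7
x = 7
y = 1
c = 5 + 7
return 8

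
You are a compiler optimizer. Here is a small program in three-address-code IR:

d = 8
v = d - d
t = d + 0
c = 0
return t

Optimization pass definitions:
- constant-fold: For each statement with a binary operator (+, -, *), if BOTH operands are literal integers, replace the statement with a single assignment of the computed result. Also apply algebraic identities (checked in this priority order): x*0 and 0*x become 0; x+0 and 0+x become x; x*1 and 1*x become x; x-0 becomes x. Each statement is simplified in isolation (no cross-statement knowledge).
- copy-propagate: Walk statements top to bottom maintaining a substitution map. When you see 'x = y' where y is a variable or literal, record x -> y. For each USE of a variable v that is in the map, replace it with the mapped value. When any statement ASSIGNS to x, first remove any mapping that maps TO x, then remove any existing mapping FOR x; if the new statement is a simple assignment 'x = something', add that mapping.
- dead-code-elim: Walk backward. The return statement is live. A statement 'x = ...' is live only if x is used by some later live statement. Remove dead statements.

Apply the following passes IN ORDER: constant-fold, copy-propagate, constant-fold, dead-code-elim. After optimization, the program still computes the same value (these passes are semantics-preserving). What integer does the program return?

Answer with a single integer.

Answer: 8

Derivation:
Initial IR:
  d = 8
  v = d - d
  t = d + 0
  c = 0
  return t
After constant-fold (5 stmts):
  d = 8
  v = d - d
  t = d
  c = 0
  return t
After copy-propagate (5 stmts):
  d = 8
  v = 8 - 8
  t = 8
  c = 0
  return 8
After constant-fold (5 stmts):
  d = 8
  v = 0
  t = 8
  c = 0
  return 8
After dead-code-elim (1 stmts):
  return 8
Evaluate:
  d = 8  =>  d = 8
  v = d - d  =>  v = 0
  t = d + 0  =>  t = 8
  c = 0  =>  c = 0
  return t = 8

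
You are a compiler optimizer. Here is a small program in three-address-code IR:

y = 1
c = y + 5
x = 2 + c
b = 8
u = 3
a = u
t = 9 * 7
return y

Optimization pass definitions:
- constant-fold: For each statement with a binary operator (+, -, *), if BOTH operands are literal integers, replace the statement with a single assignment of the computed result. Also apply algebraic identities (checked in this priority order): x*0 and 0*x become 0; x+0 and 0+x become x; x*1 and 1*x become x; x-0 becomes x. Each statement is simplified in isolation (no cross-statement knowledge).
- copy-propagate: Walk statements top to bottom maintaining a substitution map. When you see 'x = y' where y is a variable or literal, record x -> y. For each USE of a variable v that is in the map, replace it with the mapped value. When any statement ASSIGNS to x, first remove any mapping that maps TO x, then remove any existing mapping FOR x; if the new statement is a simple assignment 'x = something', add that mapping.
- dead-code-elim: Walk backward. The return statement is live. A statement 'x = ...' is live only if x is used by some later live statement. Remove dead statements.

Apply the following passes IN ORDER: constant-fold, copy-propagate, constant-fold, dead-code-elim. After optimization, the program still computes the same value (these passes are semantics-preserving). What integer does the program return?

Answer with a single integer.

Initial IR:
  y = 1
  c = y + 5
  x = 2 + c
  b = 8
  u = 3
  a = u
  t = 9 * 7
  return y
After constant-fold (8 stmts):
  y = 1
  c = y + 5
  x = 2 + c
  b = 8
  u = 3
  a = u
  t = 63
  return y
After copy-propagate (8 stmts):
  y = 1
  c = 1 + 5
  x = 2 + c
  b = 8
  u = 3
  a = 3
  t = 63
  return 1
After constant-fold (8 stmts):
  y = 1
  c = 6
  x = 2 + c
  b = 8
  u = 3
  a = 3
  t = 63
  return 1
After dead-code-elim (1 stmts):
  return 1
Evaluate:
  y = 1  =>  y = 1
  c = y + 5  =>  c = 6
  x = 2 + c  =>  x = 8
  b = 8  =>  b = 8
  u = 3  =>  u = 3
  a = u  =>  a = 3
  t = 9 * 7  =>  t = 63
  return y = 1

Answer: 1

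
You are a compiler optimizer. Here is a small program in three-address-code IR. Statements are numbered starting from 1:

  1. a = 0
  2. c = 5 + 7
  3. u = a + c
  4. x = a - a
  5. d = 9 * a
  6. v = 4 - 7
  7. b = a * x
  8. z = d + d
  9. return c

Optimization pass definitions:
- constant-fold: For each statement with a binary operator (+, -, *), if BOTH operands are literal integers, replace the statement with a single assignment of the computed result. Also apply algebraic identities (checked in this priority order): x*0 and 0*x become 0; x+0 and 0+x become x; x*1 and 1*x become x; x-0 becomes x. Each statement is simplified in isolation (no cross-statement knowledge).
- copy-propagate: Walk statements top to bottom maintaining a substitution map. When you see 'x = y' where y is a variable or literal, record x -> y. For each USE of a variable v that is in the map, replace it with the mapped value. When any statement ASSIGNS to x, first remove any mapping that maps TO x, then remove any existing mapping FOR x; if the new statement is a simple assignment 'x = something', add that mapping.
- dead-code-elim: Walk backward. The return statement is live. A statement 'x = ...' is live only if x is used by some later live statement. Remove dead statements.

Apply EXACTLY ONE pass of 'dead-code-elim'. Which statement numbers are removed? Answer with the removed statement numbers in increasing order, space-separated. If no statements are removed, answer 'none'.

Answer: 1 3 4 5 6 7 8

Derivation:
Backward liveness scan:
Stmt 1 'a = 0': DEAD (a not in live set [])
Stmt 2 'c = 5 + 7': KEEP (c is live); live-in = []
Stmt 3 'u = a + c': DEAD (u not in live set ['c'])
Stmt 4 'x = a - a': DEAD (x not in live set ['c'])
Stmt 5 'd = 9 * a': DEAD (d not in live set ['c'])
Stmt 6 'v = 4 - 7': DEAD (v not in live set ['c'])
Stmt 7 'b = a * x': DEAD (b not in live set ['c'])
Stmt 8 'z = d + d': DEAD (z not in live set ['c'])
Stmt 9 'return c': KEEP (return); live-in = ['c']
Removed statement numbers: [1, 3, 4, 5, 6, 7, 8]
Surviving IR:
  c = 5 + 7
  return c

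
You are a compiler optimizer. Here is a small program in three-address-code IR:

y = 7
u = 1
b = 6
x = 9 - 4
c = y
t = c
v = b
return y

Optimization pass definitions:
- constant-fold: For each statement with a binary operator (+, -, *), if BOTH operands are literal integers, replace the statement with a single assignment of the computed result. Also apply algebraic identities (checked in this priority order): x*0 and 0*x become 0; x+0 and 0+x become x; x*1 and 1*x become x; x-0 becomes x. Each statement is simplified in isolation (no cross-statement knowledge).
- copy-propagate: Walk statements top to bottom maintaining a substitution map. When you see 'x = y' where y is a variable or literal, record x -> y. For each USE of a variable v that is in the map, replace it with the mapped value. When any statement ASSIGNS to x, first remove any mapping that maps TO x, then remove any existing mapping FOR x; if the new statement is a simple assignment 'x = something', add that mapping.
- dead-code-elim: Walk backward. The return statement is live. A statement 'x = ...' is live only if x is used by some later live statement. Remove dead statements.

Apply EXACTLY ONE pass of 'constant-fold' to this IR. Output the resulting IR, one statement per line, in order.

Applying constant-fold statement-by-statement:
  [1] y = 7  (unchanged)
  [2] u = 1  (unchanged)
  [3] b = 6  (unchanged)
  [4] x = 9 - 4  -> x = 5
  [5] c = y  (unchanged)
  [6] t = c  (unchanged)
  [7] v = b  (unchanged)
  [8] return y  (unchanged)
Result (8 stmts):
  y = 7
  u = 1
  b = 6
  x = 5
  c = y
  t = c
  v = b
  return y

Answer: y = 7
u = 1
b = 6
x = 5
c = y
t = c
v = b
return y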